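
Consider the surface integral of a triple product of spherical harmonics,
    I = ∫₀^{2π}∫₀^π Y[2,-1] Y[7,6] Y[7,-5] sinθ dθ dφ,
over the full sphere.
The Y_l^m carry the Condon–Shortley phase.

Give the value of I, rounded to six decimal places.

0.196071

m-sum 0 ✓  L=16 even ✓  5≤7≤9 ✓
Π(2lᵢ+1) = 5×15×15 = 1125
triangle coeff Δ(2,7,7) = 1/185640
Σ_t [0,2]: t=0:+1/2419200 t=1:−1/518400 t=2:+1/2419200 = -1/907200
(3j)²=56/3315 [(2 7 7; 0 0 0)], sign=+1
Σ_t [1,2]: t=1:−1/958003200 t=2:+1/79833600 = 1/87091200
(3j)²=121/4760 [(2 7 7; -1 6 -5)], sign=+1
⇒ 4πI² = 1815/3757
I = (+1)√(1815/3757/(4π)) = 0.19607074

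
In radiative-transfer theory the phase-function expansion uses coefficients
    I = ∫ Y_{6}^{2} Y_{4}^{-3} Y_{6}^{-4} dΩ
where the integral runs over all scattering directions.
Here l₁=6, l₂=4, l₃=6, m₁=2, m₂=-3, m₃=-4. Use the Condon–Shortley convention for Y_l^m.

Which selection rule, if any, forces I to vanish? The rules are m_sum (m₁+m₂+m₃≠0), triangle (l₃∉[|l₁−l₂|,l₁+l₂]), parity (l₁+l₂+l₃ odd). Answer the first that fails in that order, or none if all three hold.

Σmᵢ = -5  ✗
l₃∈[|l₁−l₂|,l₁+l₂]=[2,10], have l₃=6
Σlᵢ = 16 ⇒ even

m_sum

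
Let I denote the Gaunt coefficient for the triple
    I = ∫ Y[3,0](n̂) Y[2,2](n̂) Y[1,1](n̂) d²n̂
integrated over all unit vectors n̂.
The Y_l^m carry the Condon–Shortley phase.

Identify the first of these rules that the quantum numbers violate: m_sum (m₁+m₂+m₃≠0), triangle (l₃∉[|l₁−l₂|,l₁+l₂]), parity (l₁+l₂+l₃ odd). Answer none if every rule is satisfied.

azimuthal sum: 0 + 2 + 1 = 3  ✗
1 ≤ 1 ≤ 5 (triangle on l)
L = 3 + 2 + 1 = 6 (even)

m_sum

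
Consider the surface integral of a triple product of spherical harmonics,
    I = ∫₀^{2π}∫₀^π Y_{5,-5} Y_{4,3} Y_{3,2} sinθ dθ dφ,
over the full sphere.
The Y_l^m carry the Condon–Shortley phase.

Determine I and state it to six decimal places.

-0.212007

Checks pass: Σm=0; 12 even; l₃=3∈[1,9].
(2·5+1)(2·4+1)(2·3+1) = 693
Δ: 6! 4! 2! / 13! → 1/180180
sum: t=2:+1/576 t=3:−1/144 t=4:+1/576 = -1/288
3j²(5 4 3; 0 0 0) = Δ·Π!·Σ² = 20/1001  (sign +1)
sum: t=6:+1/17280 = 1/17280
3j²(5 4 3; -5 3 2) = Δ·Π!·Σ² = 35/858  (sign -1)
combine: 4πI² = 693·20/1001·35/858 = 1050/1859
take √, sign -1: I = -0.21200691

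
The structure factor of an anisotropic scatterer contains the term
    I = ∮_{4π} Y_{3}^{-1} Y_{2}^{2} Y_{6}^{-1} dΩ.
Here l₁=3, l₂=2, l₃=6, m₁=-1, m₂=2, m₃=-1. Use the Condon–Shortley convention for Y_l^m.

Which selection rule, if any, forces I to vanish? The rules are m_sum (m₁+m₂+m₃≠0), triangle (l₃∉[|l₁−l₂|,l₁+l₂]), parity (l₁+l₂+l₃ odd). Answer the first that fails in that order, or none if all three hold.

m₁+m₂+m₃ = -1 + 2 − 1 = 0  ✓
triangle: |3−2|=1 ≤ l₃=6 ≤ 3+2=5  ✗
parity: l₁+l₂+l₃ = 11 is odd

triangle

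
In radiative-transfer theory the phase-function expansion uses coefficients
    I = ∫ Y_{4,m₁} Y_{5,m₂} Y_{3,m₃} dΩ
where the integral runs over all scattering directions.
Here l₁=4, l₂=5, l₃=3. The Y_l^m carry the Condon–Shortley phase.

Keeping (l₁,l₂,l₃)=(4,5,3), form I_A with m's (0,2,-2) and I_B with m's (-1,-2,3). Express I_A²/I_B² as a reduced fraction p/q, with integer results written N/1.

2/15

Same 4,5,3: normalisation and zero-m 3j drop out of the ratio.
A: Δ: 6! 2! 4! / 13! → 1/180180; sum: t=3:−1/864 t=4:+1/576 = 1/1728; 3j²(4 5 3; 0 2 -2) = Δ·Π!·Σ² = 5/1287  (sign -1)
B: Δ: 6! 2! 4! / 13! → 1/180180; sum: t=3:−1/1728 = -1/1728; 3j²(4 5 3; -1 -2 3) = Δ·Π!·Σ² = 25/858  (sign -1)
I_A²/I_B² = (5/1287)/(25/858) = 2/15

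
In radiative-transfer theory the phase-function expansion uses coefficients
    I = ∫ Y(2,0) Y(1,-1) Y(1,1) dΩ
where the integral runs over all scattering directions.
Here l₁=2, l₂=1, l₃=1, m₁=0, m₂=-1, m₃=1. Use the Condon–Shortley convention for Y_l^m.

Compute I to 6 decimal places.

Rules hold: Σm=0, L=4 even, 1≤1≤3.
N = 5·3·3 = 45
Δ = 2!·2!·0!/5! = 1/30
Racah Σ t=1..1: t=1:−1/1 = -1/1
⇒ 3j(2 1 1; 0 0 0)² = 2/15, sgn +1
Racah Σ t=0..0: t=0:+1/4 = 1/4
⇒ 3j(2 1 1; 0 -1 1)² = 1/30, sgn +1
4πI² = N·(3j₀)²·(3jₘ)² = 1/5
I = +1·√(0.2/4π) = 0.12615663

0.126157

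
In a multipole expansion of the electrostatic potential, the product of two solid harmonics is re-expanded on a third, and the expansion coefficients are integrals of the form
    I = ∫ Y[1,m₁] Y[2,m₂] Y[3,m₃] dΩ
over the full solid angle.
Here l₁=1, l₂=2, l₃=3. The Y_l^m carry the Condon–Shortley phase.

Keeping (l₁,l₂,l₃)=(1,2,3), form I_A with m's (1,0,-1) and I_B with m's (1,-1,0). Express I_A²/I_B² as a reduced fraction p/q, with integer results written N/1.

2/1

l's match ⇒ only the (l;m) 3-j factors differ between A and B.
A: triangle coeff Δ(1,2,3) = 1/105; Σ_t [0,0]: t=0:+1/8 = 1/8; (3j)²=2/35 [(1 2 3; 1 0 -1)], sign=+1
B: triangle coeff Δ(1,2,3) = 1/105; Σ_t [0,0]: t=0:+1/12 = 1/12; (3j)²=1/35 [(1 2 3; 1 -1 0)], sign=-1
I_A²/I_B² = (2/35)/(1/35) = 2/1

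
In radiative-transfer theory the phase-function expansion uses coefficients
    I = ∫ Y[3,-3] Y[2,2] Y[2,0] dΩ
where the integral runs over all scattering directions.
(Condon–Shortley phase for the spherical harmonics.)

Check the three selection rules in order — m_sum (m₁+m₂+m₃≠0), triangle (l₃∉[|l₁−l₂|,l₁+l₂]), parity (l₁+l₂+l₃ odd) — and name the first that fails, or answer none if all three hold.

Σmᵢ = -1  ✗
l₃∈[|l₁−l₂|,l₁+l₂]=[1,5], have l₃=2
Σlᵢ = 7 ⇒ odd

m_sum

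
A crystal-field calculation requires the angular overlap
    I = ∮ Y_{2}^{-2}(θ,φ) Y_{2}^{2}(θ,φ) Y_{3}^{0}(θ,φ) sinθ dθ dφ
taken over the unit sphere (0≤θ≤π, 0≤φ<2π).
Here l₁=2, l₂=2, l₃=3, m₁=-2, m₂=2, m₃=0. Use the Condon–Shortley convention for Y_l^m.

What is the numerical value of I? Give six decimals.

Σlᵢ=7 odd — θ-integrand is odd under cosθ→−cosθ; I=0

0.000000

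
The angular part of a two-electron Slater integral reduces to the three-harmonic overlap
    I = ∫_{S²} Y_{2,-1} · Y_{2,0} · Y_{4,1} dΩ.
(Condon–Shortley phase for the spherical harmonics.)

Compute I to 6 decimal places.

Rules hold: Σm=0, L=8 even, 0≤4≤4.
N = 5·5·9 = 225
Δ = 0!·4!·4!/9! = 1/630
Racah Σ t=0..0: t=0:+1/16 = 1/16
⇒ 3j(2 2 4; 0 0 0)² = 2/35, sgn +1
Racah Σ t=0..0: t=0:+1/24 = 1/24
⇒ 3j(2 2 4; -1 0 1)² = 1/21, sgn -1
4πI² = N·(3j₀)²·(3jₘ)² = 30/49
I = -1·√(0.612245/4π) = -0.22072812

-0.220728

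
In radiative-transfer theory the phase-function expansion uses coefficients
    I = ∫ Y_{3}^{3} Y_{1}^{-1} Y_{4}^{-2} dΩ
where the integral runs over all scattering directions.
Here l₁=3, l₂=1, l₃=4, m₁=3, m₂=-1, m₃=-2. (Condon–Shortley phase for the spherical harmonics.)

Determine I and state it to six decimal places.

Rules hold: Σm=0, L=8 even, 2≤4≤4.
N = 7·3·9 = 189
Δ = 0!·6!·2!/9! = 1/252
Racah Σ t=0..0: t=0:+1/36 = 1/36
⇒ 3j(3 1 4; 0 0 0)² = 4/63, sgn +1
Racah Σ t=0..0: t=0:+1/1440 = 1/1440
⇒ 3j(3 1 4; 3 -1 -2)² = 1/252, sgn +1
4πI² = N·(3j₀)²·(3jₘ)² = 1/21
I = +1·√(0.047619/4π) = 0.06155813

0.061558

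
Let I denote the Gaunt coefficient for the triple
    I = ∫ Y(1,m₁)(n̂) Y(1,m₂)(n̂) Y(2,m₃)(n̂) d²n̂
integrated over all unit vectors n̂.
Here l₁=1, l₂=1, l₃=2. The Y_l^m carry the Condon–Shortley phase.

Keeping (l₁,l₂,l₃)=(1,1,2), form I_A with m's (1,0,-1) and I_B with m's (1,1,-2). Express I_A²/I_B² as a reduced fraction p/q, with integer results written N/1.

Same 1,1,2: normalisation and zero-m 3j drop out of the ratio.
A: Δ: 0! 2! 2! / 5! → 1/30; sum: t=0:+1/2 = 1/2; 3j²(1 1 2; 1 0 -1) = Δ·Π!·Σ² = 1/10  (sign -1)
B: Δ: 0! 2! 2! / 5! → 1/30; sum: t=0:+1/4 = 1/4; 3j²(1 1 2; 1 1 -2) = Δ·Π!·Σ² = 1/5  (sign +1)
I_A²/I_B² = (1/10)/(1/5) = 1/2

1/2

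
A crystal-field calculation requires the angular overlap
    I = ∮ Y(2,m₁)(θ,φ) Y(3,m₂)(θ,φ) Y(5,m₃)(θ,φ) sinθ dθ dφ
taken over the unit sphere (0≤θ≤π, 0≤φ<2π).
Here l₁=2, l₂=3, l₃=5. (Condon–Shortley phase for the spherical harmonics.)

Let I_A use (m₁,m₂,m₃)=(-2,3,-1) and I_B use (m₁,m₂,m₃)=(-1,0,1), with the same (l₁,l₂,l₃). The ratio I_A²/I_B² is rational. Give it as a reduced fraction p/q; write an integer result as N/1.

1/80

l's match ⇒ only the (l;m) 3-j factors differ between A and B.
A: triangle coeff Δ(2,3,5) = 1/2310; Σ_t [0,0]: t=0:+1/17280 = 1/17280; (3j)²=1/2310 [(2 3 5; -2 3 -1)], sign=+1
B: triangle coeff Δ(2,3,5) = 1/2310; Σ_t [0,0]: t=0:+1/216 = 1/216; (3j)²=8/231 [(2 3 5; -1 0 1)], sign=+1
I_A²/I_B² = (1/2310)/(8/231) = 1/80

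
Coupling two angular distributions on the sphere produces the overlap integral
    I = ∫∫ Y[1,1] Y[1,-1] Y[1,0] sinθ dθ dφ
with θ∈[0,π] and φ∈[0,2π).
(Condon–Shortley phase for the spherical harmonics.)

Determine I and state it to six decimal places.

0.000000

L=3 odd ⇒ parity kills the (l;000) factor ⇒ I = 0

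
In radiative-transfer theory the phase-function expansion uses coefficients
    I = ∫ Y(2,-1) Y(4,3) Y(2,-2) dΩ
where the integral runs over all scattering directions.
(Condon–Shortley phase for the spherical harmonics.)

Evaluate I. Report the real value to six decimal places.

-0.238414

Checks pass: Σm=0; 8 even; l₃=2∈[2,6].
(2·2+1)(2·4+1)(2·2+1) = 225
Δ: 4! 0! 4! / 9! → 1/630
sum: t=2:+1/16 = 1/16
3j²(2 4 2; 0 0 0) = Δ·Π!·Σ² = 2/35  (sign +1)
sum: t=3:−1/144 = -1/144
3j²(2 4 2; -1 3 -2) = Δ·Π!·Σ² = 1/18  (sign -1)
combine: 4πI² = 225·2/35·1/18 = 5/7
take √, sign -1: I = -0.23841361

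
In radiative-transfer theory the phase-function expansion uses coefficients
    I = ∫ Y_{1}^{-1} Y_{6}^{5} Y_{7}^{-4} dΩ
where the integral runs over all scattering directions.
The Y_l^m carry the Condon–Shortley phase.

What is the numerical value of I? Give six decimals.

0.060604

Rules hold: Σm=0, L=14 even, 5≤7≤7.
N = 3·13·15 = 585
Δ = 0!·2!·12!/15! = 1/1365
Racah Σ t=0..0: t=0:+1/518400 = 1/518400
⇒ 3j(1 6 7; 0 0 0)² = 7/195, sgn -1
Racah Σ t=0..0: t=0:+1/79833600 = 1/79833600
⇒ 3j(1 6 7; -1 5 -4)² = 1/455, sgn -1
4πI² = N·(3j₀)²·(3jₘ)² = 3/65
I = +1·√(0.0461538/4π) = 0.06060368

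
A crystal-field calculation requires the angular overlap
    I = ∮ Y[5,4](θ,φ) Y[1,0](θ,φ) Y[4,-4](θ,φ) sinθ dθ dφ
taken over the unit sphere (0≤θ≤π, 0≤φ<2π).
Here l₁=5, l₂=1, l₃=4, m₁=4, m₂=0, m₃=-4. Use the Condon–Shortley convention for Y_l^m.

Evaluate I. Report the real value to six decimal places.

Rules hold: Σm=0, L=10 even, 4≤4≤6.
N = 11·3·9 = 297
Δ = 2!·8!·0!/11! = 1/495
Racah Σ t=1..1: t=1:−1/576 = -1/576
⇒ 3j(5 1 4; 0 0 0)² = 5/99, sgn -1
Racah Σ t=1..1: t=1:−1/40320 = -1/40320
⇒ 3j(5 1 4; 4 0 -4)² = 1/55, sgn -1
4πI² = N·(3j₀)²·(3jₘ)² = 3/11
I = +1·√(0.272727/4π) = 0.14731920

0.147319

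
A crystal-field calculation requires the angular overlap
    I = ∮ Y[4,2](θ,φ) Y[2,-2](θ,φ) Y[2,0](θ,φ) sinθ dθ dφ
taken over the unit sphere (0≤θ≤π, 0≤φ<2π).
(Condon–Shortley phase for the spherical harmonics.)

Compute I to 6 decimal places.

Checks pass: Σm=0; 8 even; l₃=2∈[2,6].
(2·4+1)(2·2+1)(2·2+1) = 225
Δ: 4! 4! 0! / 9! → 1/630
sum: t=2:+1/16 = 1/16
3j²(4 2 2; 0 0 0) = Δ·Π!·Σ² = 2/35  (sign +1)
sum: t=0:+1/96 = 1/96
3j²(4 2 2; 2 -2 0) = Δ·Π!·Σ² = 1/42  (sign +1)
combine: 4πI² = 225·2/35·1/42 = 15/49
take √, sign +1: I = 0.15607835

0.156078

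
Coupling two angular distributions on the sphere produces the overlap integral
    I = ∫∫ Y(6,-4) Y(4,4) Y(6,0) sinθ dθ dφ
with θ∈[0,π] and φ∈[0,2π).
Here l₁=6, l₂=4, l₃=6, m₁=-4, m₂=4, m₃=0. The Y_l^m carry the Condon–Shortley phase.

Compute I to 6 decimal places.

0.141673

Checks pass: Σm=0; 16 even; l₃=6∈[2,10].
(2·6+1)(2·4+1)(2·6+1) = 1521
Δ: 4! 8! 4! / 17! → 1/15315300
sum: t=0:+1/829440 t=1:−1/25920 t=2:+1/9216 t=3:−1/25920 t=4:+1/829440 = 7/207360
3j²(6 4 6; 0 0 0) = Δ·Π!·Σ² = 28/2431  (sign +1)
sum: t=4:+1/829440 = 1/829440
3j²(6 4 6; -4 4 0) = Δ·Π!·Σ² = 35/2431  (sign +1)
combine: 4πI² = 1521·28/2431·35/2431 = 8820/34969
take √, sign +1: I = 0.14167322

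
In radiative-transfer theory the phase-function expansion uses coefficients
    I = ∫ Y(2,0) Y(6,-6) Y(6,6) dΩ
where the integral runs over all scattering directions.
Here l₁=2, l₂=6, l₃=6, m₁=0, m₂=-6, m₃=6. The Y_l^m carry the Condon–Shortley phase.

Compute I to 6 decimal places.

-0.252313

Rules hold: Σm=0, L=14 even, 4≤6≤8.
N = 5·13·13 = 845
Δ = 2!·2!·10!/15! = 1/90090
Racah Σ t=0..2: t=0:+1/69120 t=1:−1/14400 t=2:+1/69120 = -7/172800
⇒ 3j(2 6 6; 0 0 0)² = 14/715, sgn -1
Racah Σ t=0..0: t=0:+1/14515200 = 1/14515200
⇒ 3j(2 6 6; 0 -6 6)² = 22/455, sgn +1
4πI² = N·(3j₀)²·(3jₘ)² = 4/5
I = -1·√(0.8/4π) = -0.25231325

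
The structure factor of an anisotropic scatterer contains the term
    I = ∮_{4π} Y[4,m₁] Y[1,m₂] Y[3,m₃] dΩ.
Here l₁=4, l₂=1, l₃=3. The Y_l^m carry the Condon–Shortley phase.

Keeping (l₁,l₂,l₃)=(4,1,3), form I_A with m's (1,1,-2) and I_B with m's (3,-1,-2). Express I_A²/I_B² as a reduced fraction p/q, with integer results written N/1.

l's match ⇒ only the (l;m) 3-j factors differ between A and B.
A: triangle coeff Δ(4,1,3) = 1/252; Σ_t [2,2]: t=2:+1/240 = 1/240; (3j)²=1/84 [(4 1 3; 1 1 -2)], sign=-1
B: triangle coeff Δ(4,1,3) = 1/252; Σ_t [0,0]: t=0:+1/240 = 1/240; (3j)²=1/12 [(4 1 3; 3 -1 -2)], sign=-1
I_A²/I_B² = (1/84)/(1/12) = 1/7

1/7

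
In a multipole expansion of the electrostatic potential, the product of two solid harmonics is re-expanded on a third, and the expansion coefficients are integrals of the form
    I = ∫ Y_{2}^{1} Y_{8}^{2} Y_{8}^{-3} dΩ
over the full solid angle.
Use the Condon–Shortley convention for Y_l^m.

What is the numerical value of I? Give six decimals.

Checks pass: Σm=0; 18 even; l₃=8∈[6,10].
(2·2+1)(2·8+1)(2·8+1) = 1445
Δ: 2! 2! 14! / 19! → 1/348840
sum: t=0:+1/116121600 t=1:−1/25401600 t=2:+1/116121600 = -1/45158400
3j²(2 8 8; 0 0 0) = Δ·Π!·Σ² = 24/1615  (sign -1)
sum: t=0:+1/174182400 t=1:−1/87091200 = -1/174182400
3j²(2 8 8; 1 2 -3) = Δ·Π!·Σ² = 55/7752  (sign +1)
combine: 4πI² = 1445·24/1615·55/7752 = 55/361
take √, sign -1: I = -0.11010900

-0.110109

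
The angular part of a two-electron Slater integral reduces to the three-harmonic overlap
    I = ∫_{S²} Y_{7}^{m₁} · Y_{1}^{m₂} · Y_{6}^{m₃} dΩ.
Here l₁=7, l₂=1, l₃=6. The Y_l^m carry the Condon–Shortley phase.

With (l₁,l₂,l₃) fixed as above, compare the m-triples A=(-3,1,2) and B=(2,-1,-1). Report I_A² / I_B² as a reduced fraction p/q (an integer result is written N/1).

Shared (l₁,l₂,l₃)=(7,1,6): N and (l;000)² cancel in I_A²/I_B².
A: Δ = 2!·12!·0!/15! = 1/1365; Racah Σ t=2..2: t=2:+1/1935360 = 1/1935360; ⇒ 3j(7 1 6; -3 1 2)² = 3/91, sgn +1
B: Δ = 2!·12!·0!/15! = 1/1365; Racah Σ t=0..0: t=0:+1/1209600 = 1/1209600; ⇒ 3j(7 1 6; 2 -1 -1)² = 12/455, sgn -1
I_A²/I_B² = (3/91)/(12/455) = 5/4

5/4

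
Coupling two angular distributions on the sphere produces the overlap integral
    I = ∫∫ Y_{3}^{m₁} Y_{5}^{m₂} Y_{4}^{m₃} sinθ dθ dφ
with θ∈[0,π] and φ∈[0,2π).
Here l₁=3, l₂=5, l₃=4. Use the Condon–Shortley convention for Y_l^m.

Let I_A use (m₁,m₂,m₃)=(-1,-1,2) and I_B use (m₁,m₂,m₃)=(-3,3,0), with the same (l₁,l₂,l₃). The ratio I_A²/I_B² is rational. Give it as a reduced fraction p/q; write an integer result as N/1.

Same 3,5,4: normalisation and zero-m 3j drop out of the ratio.
A: Δ: 4! 2! 6! / 13! → 1/180180; sum: t=2:+1/384 t=3:−1/720 t=4:+1/34560 = 43/34560; 3j²(3 5 4; -1 -1 2) = Δ·Π!·Σ² = 1849/180180  (sign +1)
B: Δ: 4! 2! 6! / 13! → 1/180180; sum: t=4:+1/2304 = 1/2304; 3j²(3 5 4; -3 3 0) = Δ·Π!·Σ² = 5/143  (sign +1)
I_A²/I_B² = (1849/180180)/(5/143) = 1849/6300

1849/6300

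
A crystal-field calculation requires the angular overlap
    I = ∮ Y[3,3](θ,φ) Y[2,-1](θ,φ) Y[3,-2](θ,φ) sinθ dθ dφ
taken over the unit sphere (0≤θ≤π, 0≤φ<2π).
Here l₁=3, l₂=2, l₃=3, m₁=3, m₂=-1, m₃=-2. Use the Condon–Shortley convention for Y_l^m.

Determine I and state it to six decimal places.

-0.210261

m-sum 0 ✓  L=8 even ✓  1≤3≤5 ✓
Π(2lᵢ+1) = 7×5×7 = 245
triangle coeff Δ(3,2,3) = 1/3780
Σ_t [0,2]: t=0:+1/24 t=1:−1/4 t=2:+1/24 = -1/6
(3j)²=4/105 [(3 2 3; 0 0 0)], sign=+1
Σ_t [0,0]: t=0:+1/48 = 1/48
(3j)²=5/84 [(3 2 3; 3 -1 -2)], sign=-1
⇒ 4πI² = 5/9
I = (-1)√(5/9/(4π)) = -0.21026104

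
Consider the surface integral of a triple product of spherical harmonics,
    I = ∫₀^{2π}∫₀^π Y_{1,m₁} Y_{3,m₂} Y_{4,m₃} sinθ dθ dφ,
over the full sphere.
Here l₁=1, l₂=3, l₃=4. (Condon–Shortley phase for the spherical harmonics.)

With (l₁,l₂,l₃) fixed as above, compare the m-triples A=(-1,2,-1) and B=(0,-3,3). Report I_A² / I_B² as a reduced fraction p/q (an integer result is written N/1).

3/7

Same 1,3,4: normalisation and zero-m 3j drop out of the ratio.
A: Δ: 0! 2! 6! / 9! → 1/252; sum: t=0:+1/240 = 1/240; 3j²(1 3 4; -1 2 -1) = Δ·Π!·Σ² = 1/84  (sign -1)
B: Δ: 0! 2! 6! / 9! → 1/252; sum: t=0:+1/720 = 1/720; 3j²(1 3 4; 0 -3 3) = Δ·Π!·Σ² = 1/36  (sign -1)
I_A²/I_B² = (1/84)/(1/36) = 3/7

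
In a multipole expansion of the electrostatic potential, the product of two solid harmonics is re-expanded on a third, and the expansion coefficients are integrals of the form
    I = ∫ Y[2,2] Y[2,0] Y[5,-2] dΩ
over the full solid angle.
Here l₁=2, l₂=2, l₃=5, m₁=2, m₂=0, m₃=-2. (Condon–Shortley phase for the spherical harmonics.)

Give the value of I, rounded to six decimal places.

0.000000

triangle: need 0≤l₃≤4, have 5; I=0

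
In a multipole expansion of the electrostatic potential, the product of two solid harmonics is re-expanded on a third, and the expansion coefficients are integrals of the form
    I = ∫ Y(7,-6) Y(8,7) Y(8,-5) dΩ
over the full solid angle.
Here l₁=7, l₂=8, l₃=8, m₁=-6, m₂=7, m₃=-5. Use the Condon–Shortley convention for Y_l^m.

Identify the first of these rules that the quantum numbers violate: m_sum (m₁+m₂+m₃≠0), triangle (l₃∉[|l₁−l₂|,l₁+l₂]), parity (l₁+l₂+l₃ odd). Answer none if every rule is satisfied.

m_sum

m₁+m₂+m₃ = -6 + 7 − 5 = -4  ✗
triangle: |7−8|=1 ≤ l₃=8 ≤ 7+8=15
parity: l₁+l₂+l₃ = 23 is odd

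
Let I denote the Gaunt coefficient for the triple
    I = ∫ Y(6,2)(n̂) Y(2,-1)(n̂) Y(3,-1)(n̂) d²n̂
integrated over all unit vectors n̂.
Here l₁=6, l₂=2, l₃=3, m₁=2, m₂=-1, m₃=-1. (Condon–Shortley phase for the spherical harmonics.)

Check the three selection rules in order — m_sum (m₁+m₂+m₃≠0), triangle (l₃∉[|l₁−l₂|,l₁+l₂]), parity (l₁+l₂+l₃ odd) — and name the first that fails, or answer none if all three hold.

triangle

Σmᵢ = 0  ✓
l₃∈[|l₁−l₂|,l₁+l₂]=[4,8], have l₃=3  ✗
Σlᵢ = 11 ⇒ odd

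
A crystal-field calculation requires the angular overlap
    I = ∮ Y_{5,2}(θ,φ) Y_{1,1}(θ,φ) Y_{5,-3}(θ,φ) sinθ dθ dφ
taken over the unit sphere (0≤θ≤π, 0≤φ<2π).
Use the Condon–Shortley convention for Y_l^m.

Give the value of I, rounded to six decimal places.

0.000000

L=11 odd ⇒ parity kills the (l;000) factor ⇒ I = 0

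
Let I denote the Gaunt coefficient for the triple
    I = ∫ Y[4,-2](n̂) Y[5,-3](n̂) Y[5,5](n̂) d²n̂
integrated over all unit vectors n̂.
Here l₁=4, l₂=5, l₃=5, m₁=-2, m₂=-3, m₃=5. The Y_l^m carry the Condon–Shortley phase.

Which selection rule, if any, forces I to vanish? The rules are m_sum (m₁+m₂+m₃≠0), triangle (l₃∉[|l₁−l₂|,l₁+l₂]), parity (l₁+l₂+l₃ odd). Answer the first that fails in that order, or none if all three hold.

none

azimuthal sum: -2 − 3 + 5 = 0  ✓
1 ≤ 5 ≤ 9 (triangle on l)  ✓
L = 4 + 5 + 5 = 14 (even)  ✓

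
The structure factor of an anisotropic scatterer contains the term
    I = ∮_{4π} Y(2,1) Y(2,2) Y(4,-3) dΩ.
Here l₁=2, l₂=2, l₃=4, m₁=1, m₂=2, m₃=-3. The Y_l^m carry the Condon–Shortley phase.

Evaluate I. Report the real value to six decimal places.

Checks pass: Σm=0; 8 even; l₃=4∈[0,4].
(2·2+1)(2·2+1)(2·4+1) = 225
Δ: 0! 4! 4! / 9! → 1/630
sum: t=0:+1/16 = 1/16
3j²(2 2 4; 0 0 0) = Δ·Π!·Σ² = 2/35  (sign +1)
sum: t=0:+1/144 = 1/144
3j²(2 2 4; 1 2 -3) = Δ·Π!·Σ² = 1/18  (sign -1)
combine: 4πI² = 225·2/35·1/18 = 5/7
take √, sign -1: I = -0.23841361

-0.238414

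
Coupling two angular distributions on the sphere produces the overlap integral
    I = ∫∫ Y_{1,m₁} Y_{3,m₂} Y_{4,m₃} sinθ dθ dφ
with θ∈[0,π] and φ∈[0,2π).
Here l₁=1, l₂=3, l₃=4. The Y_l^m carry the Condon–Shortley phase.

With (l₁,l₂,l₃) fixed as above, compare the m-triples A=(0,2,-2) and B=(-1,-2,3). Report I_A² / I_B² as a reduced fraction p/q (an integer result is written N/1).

4/7

Same 1,3,4: normalisation and zero-m 3j drop out of the ratio.
A: Δ: 0! 2! 6! / 9! → 1/252; sum: t=0:+1/120 = 1/120; 3j²(1 3 4; 0 2 -2) = Δ·Π!·Σ² = 1/21  (sign +1)
B: Δ: 0! 2! 6! / 9! → 1/252; sum: t=0:+1/240 = 1/240; 3j²(1 3 4; -1 -2 3) = Δ·Π!·Σ² = 1/12  (sign -1)
I_A²/I_B² = (1/21)/(1/12) = 4/7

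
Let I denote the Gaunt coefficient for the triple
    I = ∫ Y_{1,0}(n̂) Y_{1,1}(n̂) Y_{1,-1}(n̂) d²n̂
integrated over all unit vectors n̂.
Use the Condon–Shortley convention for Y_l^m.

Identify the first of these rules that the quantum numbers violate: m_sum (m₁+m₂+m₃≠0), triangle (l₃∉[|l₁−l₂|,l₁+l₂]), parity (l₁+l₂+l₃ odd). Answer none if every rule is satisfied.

m₁+m₂+m₃ = 0 + 1 − 1 = 0  ✓
triangle: |1−1|=0 ≤ l₃=1 ≤ 1+1=2  ✓
parity: l₁+l₂+l₃ = 3 is odd  ✗

parity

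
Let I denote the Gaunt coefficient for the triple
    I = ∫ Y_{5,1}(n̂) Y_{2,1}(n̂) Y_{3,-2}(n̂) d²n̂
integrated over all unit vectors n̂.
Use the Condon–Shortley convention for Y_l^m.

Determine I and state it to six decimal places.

Checks pass: Σm=0; 10 even; l₃=3∈[3,7].
(2·5+1)(2·2+1)(2·3+1) = 385
Δ: 4! 6! 0! / 11! → 1/2310
sum: t=2:+1/144 = 1/144
3j²(5 2 3; 0 0 0) = Δ·Π!·Σ² = 10/231  (sign -1)
sum: t=3:−1/720 = -1/720
3j²(5 2 3; 1 1 -2) = Δ·Π!·Σ² = 4/385  (sign +1)
combine: 4πI² = 385·10/231·4/385 = 40/231
take √, sign -1: I = -0.11738675

-0.117387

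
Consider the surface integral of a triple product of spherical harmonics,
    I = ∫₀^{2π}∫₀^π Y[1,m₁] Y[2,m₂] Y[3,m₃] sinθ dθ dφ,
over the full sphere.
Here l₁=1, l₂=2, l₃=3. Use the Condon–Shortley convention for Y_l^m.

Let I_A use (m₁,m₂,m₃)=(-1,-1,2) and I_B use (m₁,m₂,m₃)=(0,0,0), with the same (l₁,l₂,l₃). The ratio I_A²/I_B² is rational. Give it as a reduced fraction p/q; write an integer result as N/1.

Shared (l₁,l₂,l₃)=(1,2,3): N and (l;000)² cancel in I_A²/I_B².
A: Δ = 0!·2!·4!/7! = 1/105; Racah Σ t=0..0: t=0:+1/12 = 1/12; ⇒ 3j(1 2 3; -1 -1 2)² = 2/21, sgn -1
B: Δ = 0!·2!·4!/7! = 1/105; Racah Σ t=0..0: t=0:+1/4 = 1/4; ⇒ 3j(1 2 3; 0 0 0)² = 3/35, sgn -1
I_A²/I_B² = (2/21)/(3/35) = 10/9

10/9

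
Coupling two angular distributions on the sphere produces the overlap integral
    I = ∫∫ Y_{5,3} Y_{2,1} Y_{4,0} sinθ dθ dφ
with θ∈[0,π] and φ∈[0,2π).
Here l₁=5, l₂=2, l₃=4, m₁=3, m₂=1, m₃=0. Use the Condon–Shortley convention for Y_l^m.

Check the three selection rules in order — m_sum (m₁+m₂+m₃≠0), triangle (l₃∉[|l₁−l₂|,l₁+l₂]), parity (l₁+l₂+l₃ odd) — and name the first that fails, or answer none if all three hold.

m_sum

m₁+m₂+m₃ = 3 + 1 + 0 = 4  ✗
triangle: |5−2|=3 ≤ l₃=4 ≤ 5+2=7
parity: l₁+l₂+l₃ = 11 is odd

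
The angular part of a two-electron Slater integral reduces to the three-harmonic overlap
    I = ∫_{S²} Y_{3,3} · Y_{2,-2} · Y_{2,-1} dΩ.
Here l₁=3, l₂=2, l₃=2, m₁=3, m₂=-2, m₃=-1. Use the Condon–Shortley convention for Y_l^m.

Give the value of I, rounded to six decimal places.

0.000000

L=7 odd ⇒ parity kills the (l;000) factor ⇒ I = 0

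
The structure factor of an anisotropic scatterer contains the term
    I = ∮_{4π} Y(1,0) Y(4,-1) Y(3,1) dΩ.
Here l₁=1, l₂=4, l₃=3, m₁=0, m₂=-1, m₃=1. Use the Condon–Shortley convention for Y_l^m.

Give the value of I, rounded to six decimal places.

-0.238414

Rules hold: Σm=0, L=8 even, 3≤3≤5.
N = 3·9·7 = 189
Δ = 2!·0!·6!/9! = 1/252
Racah Σ t=1..1: t=1:−1/36 = -1/36
⇒ 3j(1 4 3; 0 0 0)² = 4/63, sgn +1
Racah Σ t=1..1: t=1:−1/48 = -1/48
⇒ 3j(1 4 3; 0 -1 1)² = 5/84, sgn -1
4πI² = N·(3j₀)²·(3jₘ)² = 5/7
I = -1·√(0.714286/4π) = -0.23841361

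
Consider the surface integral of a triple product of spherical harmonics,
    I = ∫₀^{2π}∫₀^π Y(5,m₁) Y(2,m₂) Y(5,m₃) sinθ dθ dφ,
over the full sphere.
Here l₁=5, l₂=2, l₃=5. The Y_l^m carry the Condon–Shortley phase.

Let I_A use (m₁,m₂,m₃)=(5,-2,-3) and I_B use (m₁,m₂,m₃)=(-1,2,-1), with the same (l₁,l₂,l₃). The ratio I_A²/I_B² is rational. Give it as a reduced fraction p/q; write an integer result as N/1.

1/5

l's match ⇒ only the (l;m) 3-j factors differ between A and B.
A: triangle coeff Δ(5,2,5) = 1/38610; Σ_t [0,0]: t=0:+1/161280 = 1/161280; (3j)²=1/143 [(5 2 5; 5 -2 -3)], sign=+1
B: triangle coeff Δ(5,2,5) = 1/38610; Σ_t [2,2]: t=2:+1/2304 = 1/2304; (3j)²=5/143 [(5 2 5; -1 2 -1)], sign=+1
I_A²/I_B² = (1/143)/(5/143) = 1/5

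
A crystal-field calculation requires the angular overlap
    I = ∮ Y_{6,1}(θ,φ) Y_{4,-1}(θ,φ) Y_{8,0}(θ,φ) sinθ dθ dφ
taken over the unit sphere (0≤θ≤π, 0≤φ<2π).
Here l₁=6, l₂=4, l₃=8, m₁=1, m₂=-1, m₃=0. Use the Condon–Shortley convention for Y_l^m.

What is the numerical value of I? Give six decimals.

0.023683

Checks pass: Σm=0; 18 even; l₃=8∈[2,10].
(2·6+1)(2·4+1)(2·8+1) = 1989
Δ: 2! 10! 6! / 19! → 1/23279256
sum: t=0:+1/1658880 t=1:−1/518400 t=2:+1/1658880 = -1/1382400
3j²(6 4 8; 0 0 0) = Δ·Π!·Σ² = 504/46189  (sign -1)
sum: t=0:+1/1036800 t=1:−1/829440 t=2:+1/7257600 = -1/9676800
3j²(6 4 8; 1 -1 0) = Δ·Π!·Σ² = 15/46189  (sign -1)
combine: 4πI² = 1989·504/46189·15/46189 = 68040/9653501
take √, sign +1: I = 0.02368290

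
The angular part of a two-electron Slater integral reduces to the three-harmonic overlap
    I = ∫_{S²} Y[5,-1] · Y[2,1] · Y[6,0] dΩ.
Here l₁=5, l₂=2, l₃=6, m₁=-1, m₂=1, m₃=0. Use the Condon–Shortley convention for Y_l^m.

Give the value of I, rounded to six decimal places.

Σlᵢ=13 odd — θ-integrand is odd under cosθ→−cosθ; I=0

0.000000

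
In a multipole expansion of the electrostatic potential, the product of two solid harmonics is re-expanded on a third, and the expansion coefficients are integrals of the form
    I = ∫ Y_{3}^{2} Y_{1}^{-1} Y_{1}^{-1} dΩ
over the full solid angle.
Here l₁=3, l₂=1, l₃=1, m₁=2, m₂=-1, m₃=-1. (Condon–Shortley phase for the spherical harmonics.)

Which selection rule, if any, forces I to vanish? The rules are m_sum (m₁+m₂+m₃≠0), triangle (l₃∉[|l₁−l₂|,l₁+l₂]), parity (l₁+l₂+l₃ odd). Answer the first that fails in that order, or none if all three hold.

m₁+m₂+m₃ = 2 − 1 − 1 = 0  ✓
triangle: |3−1|=2 ≤ l₃=1 ≤ 3+1=4  ✗
parity: l₁+l₂+l₃ = 5 is odd

triangle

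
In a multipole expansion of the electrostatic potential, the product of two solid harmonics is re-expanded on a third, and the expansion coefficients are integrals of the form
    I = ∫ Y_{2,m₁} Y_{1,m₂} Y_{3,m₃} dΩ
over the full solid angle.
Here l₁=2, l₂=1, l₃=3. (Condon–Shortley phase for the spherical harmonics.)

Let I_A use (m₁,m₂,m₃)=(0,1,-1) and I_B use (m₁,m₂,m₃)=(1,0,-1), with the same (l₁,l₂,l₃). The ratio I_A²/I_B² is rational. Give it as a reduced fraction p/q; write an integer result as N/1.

3/4

Shared (l₁,l₂,l₃)=(2,1,3): N and (l;000)² cancel in I_A²/I_B².
A: Δ = 0!·4!·2!/7! = 1/105; Racah Σ t=0..0: t=0:+1/8 = 1/8; ⇒ 3j(2 1 3; 0 1 -1)² = 2/35, sgn +1
B: Δ = 0!·4!·2!/7! = 1/105; Racah Σ t=0..0: t=0:+1/6 = 1/6; ⇒ 3j(2 1 3; 1 0 -1)² = 8/105, sgn +1
I_A²/I_B² = (2/35)/(8/105) = 3/4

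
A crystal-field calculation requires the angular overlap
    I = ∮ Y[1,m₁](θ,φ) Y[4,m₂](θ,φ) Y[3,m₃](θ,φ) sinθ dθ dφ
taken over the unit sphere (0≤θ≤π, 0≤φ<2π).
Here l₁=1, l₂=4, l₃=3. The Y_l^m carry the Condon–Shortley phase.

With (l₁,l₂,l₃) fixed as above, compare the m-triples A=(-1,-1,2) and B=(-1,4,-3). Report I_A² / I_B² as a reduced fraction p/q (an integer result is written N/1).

3/28

l's match ⇒ only the (l;m) 3-j factors differ between A and B.
A: triangle coeff Δ(1,4,3) = 1/252; Σ_t [2,2]: t=2:+1/240 = 1/240; (3j)²=1/84 [(1 4 3; -1 -1 2)], sign=-1
B: triangle coeff Δ(1,4,3) = 1/252; Σ_t [2,2]: t=2:+1/1440 = 1/1440; (3j)²=1/9 [(1 4 3; -1 4 -3)], sign=+1
I_A²/I_B² = (1/84)/(1/9) = 3/28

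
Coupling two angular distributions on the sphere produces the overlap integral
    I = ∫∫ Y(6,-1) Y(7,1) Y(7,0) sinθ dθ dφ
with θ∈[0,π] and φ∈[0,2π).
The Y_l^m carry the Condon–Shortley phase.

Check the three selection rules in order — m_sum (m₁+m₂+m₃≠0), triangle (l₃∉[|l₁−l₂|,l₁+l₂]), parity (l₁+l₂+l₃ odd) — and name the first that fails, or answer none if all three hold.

Σmᵢ = 0  ✓
l₃∈[|l₁−l₂|,l₁+l₂]=[1,13], have l₃=7  ✓
Σlᵢ = 20 ⇒ even  ✓

none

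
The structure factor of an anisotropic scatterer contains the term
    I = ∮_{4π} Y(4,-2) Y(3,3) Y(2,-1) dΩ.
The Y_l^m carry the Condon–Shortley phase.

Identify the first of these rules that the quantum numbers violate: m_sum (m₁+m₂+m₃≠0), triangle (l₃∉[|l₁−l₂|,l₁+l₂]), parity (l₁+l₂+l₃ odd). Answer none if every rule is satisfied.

azimuthal sum: -2 + 3 − 1 = 0  ✓
1 ≤ 2 ≤ 7 (triangle on l)  ✓
L = 4 + 3 + 2 = 9 (odd)  ✗

parity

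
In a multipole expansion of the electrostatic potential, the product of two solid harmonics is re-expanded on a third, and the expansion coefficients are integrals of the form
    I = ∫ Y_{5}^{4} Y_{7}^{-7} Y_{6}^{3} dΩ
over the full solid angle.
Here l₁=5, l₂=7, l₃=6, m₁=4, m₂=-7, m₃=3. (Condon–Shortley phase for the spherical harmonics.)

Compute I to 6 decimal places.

0.142065

Rules hold: Σm=0, L=18 even, 2≤6≤12.
N = 11·15·13 = 2145
Δ = 6!·4!·8!/19! = 1/174594420
Racah Σ t=1..5: t=1:−1/4147200 t=2:+1/207360 t=3:−1/82944 t=4:+1/207360 t=5:−1/4147200 = -1/345600
⇒ 3j(5 7 6; 0 0 0)² = 420/46189, sgn -1
Racah Σ t=0..0: t=0:+1/174182400 = 1/174182400
⇒ 3j(5 7 6; 4 -7 3)² = 21/1615, sgn -1
4πI² = N·(3j₀)²·(3jₘ)² = 26460/104329
I = +1·√(0.253621/4π) = 0.14206512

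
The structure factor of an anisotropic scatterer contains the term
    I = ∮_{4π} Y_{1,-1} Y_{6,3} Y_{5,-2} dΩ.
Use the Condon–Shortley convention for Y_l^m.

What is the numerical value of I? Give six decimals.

m-sum 0 ✓  L=12 even ✓  5≤5≤7 ✓
Π(2lᵢ+1) = 3×13×11 = 429
triangle coeff Δ(1,6,5) = 1/858
Σ_t [1,1]: t=1:−1/14400 = -1/14400
(3j)²=6/143 [(1 6 5; 0 0 0)], sign=+1
Σ_t [2,2]: t=2:+1/60480 = 1/60480
(3j)²=6/143 [(1 6 5; -1 3 -2)], sign=-1
⇒ 4πI² = 108/143
I = (-1)√(108/143/(4π)) = -0.24515397

-0.245154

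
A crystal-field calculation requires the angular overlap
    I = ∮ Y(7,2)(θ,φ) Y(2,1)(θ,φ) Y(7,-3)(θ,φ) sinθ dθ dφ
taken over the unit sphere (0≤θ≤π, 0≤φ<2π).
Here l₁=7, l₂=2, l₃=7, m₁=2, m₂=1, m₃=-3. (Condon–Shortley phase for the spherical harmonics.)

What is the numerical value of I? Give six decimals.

Checks pass: Σm=0; 16 even; l₃=7∈[5,9].
(2·7+1)(2·2+1)(2·7+1) = 1125
Δ: 2! 12! 2! / 17! → 1/185640
sum: t=0:+1/2419200 t=1:−1/518400 t=2:+1/2419200 = -1/907200
3j²(7 2 7; 0 0 0) = Δ·Π!·Σ² = 56/3315  (sign +1)
sum: t=1:−1/1935360 t=2:+1/4354560 = -1/3483648
3j²(7 2 7; 2 1 -3) = Δ·Π!·Σ² = 125/12376  (sign -1)
combine: 4πI² = 1125·56/3315·125/12376 = 9375/48841
take √, sign -1: I = -0.12359145

-0.123591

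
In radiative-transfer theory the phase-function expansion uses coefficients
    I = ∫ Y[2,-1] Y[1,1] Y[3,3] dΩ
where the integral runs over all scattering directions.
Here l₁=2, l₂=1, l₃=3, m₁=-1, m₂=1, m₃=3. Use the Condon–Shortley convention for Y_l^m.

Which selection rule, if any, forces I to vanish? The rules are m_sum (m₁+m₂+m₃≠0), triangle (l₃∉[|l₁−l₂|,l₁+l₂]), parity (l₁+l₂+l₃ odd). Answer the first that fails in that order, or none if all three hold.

m_sum

Σmᵢ = 3  ✗
l₃∈[|l₁−l₂|,l₁+l₂]=[1,3], have l₃=3
Σlᵢ = 6 ⇒ even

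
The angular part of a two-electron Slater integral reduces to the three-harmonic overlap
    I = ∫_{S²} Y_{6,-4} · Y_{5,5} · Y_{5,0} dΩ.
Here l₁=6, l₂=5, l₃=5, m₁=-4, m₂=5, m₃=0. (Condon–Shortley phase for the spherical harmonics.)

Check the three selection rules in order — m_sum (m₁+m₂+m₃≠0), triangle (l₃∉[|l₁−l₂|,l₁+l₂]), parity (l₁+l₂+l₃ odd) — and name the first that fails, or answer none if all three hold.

m_sum

m₁+m₂+m₃ = -4 + 5 + 0 = 1  ✗
triangle: |6−5|=1 ≤ l₃=5 ≤ 6+5=11
parity: l₁+l₂+l₃ = 16 is even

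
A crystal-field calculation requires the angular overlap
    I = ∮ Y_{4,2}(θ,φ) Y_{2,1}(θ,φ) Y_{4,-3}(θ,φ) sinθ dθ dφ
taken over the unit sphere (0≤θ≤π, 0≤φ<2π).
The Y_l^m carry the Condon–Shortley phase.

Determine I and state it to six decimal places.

m-sum 0 ✓  L=10 even ✓  2≤4≤6 ✓
Π(2lᵢ+1) = 9×5×9 = 405
triangle coeff Δ(4,2,4) = 1/13860
Σ_t [0,2]: t=0:+1/192 t=1:−1/36 t=2:+1/192 = -5/288
(3j)²=20/693 [(4 2 4; 0 0 0)], sign=-1
Σ_t [1,2]: t=1:−1/240 t=2:+1/1440 = -1/288
(3j)²=5/132 [(4 2 4; 2 1 -3)], sign=+1
⇒ 4πI² = 375/847
I = (-1)√(375/847/(4π)) = -0.18770204

-0.187702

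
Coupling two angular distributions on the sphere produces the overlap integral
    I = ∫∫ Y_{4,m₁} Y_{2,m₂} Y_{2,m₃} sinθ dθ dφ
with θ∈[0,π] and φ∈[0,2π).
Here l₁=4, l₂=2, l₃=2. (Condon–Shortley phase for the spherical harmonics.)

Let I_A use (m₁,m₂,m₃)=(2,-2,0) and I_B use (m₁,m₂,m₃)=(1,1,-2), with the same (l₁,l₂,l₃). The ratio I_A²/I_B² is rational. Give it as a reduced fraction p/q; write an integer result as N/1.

3/1

Shared (l₁,l₂,l₃)=(4,2,2): N and (l;000)² cancel in I_A²/I_B².
A: Δ = 4!·4!·0!/9! = 1/630; Racah Σ t=0..0: t=0:+1/96 = 1/96; ⇒ 3j(4 2 2; 2 -2 0)² = 1/42, sgn +1
B: Δ = 4!·4!·0!/9! = 1/630; Racah Σ t=3..3: t=3:−1/144 = -1/144; ⇒ 3j(4 2 2; 1 1 -2)² = 1/126, sgn -1
I_A²/I_B² = (1/42)/(1/126) = 3/1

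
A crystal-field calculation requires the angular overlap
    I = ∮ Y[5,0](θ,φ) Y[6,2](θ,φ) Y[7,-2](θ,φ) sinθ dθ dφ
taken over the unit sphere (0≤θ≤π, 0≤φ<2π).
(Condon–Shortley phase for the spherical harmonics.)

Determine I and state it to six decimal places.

-0.005692

Checks pass: Σm=0; 18 even; l₃=7∈[1,11].
(2·5+1)(2·6+1)(2·7+1) = 2145
Δ: 4! 6! 8! / 19! → 1/174594420
sum: t=0:+1/4147200 t=1:−1/207360 t=2:+1/82944 t=3:−1/207360 t=4:+1/4147200 = 1/345600
3j²(5 6 7; 0 0 0) = Δ·Π!·Σ² = 420/46189  (sign -1)
sum: t=0:+1/116121600 t=1:−1/1451520 t=2:+1/207360 t=3:−1/207360 t=4:+1/1658880 = -1/12902400
3j²(5 6 7; 0 2 -2) = Δ·Π!·Σ² = 27/1293292  (sign +1)
combine: 4πI² = 2145·420/46189·27/1293292 = 6075/14919047
take √, sign -1: I = -0.00569243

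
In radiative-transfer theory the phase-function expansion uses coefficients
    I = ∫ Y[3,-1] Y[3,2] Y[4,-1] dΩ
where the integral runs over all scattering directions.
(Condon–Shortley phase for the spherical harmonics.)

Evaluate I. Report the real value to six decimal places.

m-sum 0 ✓  L=10 even ✓  0≤4≤6 ✓
Π(2lᵢ+1) = 7×7×9 = 441
triangle coeff Δ(3,3,4) = 1/34650
Σ_t [0,2]: t=0:+1/72 t=1:−1/16 t=2:+1/72 = -5/144
(3j)²=2/77 [(3 3 4; 0 0 0)], sign=-1
Σ_t [1,2]: t=1:−1/144 t=2:+1/48 = 1/72
(3j)²=16/693 [(3 3 4; -1 2 -1)], sign=-1
⇒ 4πI² = 32/121
I = (+1)√(32/121/(4π)) = 0.14506992

0.145070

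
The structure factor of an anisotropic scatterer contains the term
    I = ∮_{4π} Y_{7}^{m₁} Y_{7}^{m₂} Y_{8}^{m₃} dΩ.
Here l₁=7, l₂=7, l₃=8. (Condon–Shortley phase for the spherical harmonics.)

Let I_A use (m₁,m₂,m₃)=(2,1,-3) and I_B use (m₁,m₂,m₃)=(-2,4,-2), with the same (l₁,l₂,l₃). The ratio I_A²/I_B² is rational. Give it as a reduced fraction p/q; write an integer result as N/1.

25/72

l's match ⇒ only the (l;m) 3-j factors differ between A and B.
A: triangle coeff Δ(7,7,8) = 1/22086194130; Σ_t [0,5]: t=0:+1/20901888000 t=1:−1/348364800 t=2:+1/49766400 t=3:−1/37324800 t=4:+1/139345920 t=5:−1/3483648000 = -11/4180377600; (3j)²=550/289731 [(7 7 8; 2 1 -3)], sign=+1
B: triangle coeff Δ(7,7,8) = 1/22086194130; Σ_t [3,6]: t=3:−1/2090188800 t=4:+1/174182400 t=5:−1/99532800 t=6:+1/373248000 = -11/5225472000; (3j)²=528/96577 [(7 7 8; -2 4 -2)], sign=-1
I_A²/I_B² = (550/289731)/(528/96577) = 25/72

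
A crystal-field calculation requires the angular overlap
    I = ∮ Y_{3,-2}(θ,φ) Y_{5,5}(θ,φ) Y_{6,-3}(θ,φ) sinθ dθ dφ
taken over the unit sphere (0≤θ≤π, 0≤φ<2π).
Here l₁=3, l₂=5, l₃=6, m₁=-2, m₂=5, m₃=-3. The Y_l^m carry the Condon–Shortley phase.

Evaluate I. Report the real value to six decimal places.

Rules hold: Σm=0, L=14 even, 2≤6≤8.
N = 7·11·13 = 1001
Δ = 2!·4!·8!/15! = 1/675675
Racah Σ t=0..2: t=0:+1/8640 t=1:−1/2304 t=2:+1/8640 = -7/34560
⇒ 3j(3 5 6; 0 0 0)² = 7/429, sgn -1
Racah Σ t=2..2: t=2:+1/483840 = 1/483840
⇒ 3j(3 5 6; -2 5 -3)² = 6/1001, sgn -1
4πI² = N·(3j₀)²·(3jₘ)² = 14/143
I = +1·√(0.0979021/4π) = 0.08826552

0.088266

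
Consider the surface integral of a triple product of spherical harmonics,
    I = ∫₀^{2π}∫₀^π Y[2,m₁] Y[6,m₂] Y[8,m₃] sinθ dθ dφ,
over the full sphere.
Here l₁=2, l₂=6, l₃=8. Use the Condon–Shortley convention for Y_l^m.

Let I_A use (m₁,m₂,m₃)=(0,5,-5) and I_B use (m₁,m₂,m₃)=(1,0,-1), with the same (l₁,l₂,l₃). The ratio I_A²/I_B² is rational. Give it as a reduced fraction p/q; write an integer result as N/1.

39/98

Shared (l₁,l₂,l₃)=(2,6,8): N and (l;000)² cancel in I_A²/I_B².
A: Δ = 0!·4!·12!/17! = 1/30940; Racah Σ t=0..0: t=0:+1/159667200 = 1/159667200; ⇒ 3j(2 6 8; 0 5 -5)² = 9/1190, sgn -1
B: Δ = 0!·4!·12!/17! = 1/30940; Racah Σ t=0..0: t=0:+1/3110400 = 1/3110400; ⇒ 3j(2 6 8; 1 0 -1)² = 21/1105, sgn -1
I_A²/I_B² = (9/1190)/(21/1105) = 39/98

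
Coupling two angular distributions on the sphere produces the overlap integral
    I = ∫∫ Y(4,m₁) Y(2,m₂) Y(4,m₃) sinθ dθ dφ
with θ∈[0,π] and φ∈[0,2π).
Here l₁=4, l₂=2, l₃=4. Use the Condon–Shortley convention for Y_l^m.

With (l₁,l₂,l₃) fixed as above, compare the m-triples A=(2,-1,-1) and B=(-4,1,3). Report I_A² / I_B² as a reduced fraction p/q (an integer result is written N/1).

Shared (l₁,l₂,l₃)=(4,2,4): N and (l;000)² cancel in I_A²/I_B².
A: Δ = 2!·6!·2!/11! = 1/13860; Racah Σ t=0..1: t=0:+1/96 t=1:−1/240 = 1/160; ⇒ 3j(4 2 4; 2 -1 -1)² = 27/1540, sgn -1
B: Δ = 2!·6!·2!/11! = 1/13860; Racah Σ t=2..2: t=2:+1/1440 = 1/1440; ⇒ 3j(4 2 4; -4 1 3)² = 7/165, sgn -1
I_A²/I_B² = (27/1540)/(7/165) = 81/196

81/196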